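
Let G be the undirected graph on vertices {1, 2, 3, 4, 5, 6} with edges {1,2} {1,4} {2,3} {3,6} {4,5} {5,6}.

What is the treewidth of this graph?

A width-2 tree decomposition is:
Bags: B1 = {1, 2, 4}  B2 = {2, 4, 5}  B3 = {2, 5, 6}  B4 = {2, 3, 6}
Tree: B1–B2, B2–B3, B3–B4
The largest bag has 3 vertices, giving width 2; this decomposition certifies tw(G) ≤ 2. Since 2–1–4–5–6–3–2 is a cycle in G, G is not acyclic. Forests are exactly the graphs of treewidth ≤ 1, so tw(G) ≥ 2. Therefore the treewidth is 2.

2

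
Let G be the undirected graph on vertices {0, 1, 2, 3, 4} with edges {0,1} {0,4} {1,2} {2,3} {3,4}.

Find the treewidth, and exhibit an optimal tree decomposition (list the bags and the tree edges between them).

Treewidth 2.
One such decomposition:
Bags: B1 = {0, 3, 4}  B2 = {0, 2, 3}  B3 = {0, 1, 2}
Tree: B1–B2, B2–B3

The largest bag has 3 vertices, giving width 2; this decomposition certifies tw(G) ≤ 2. Since 0–4–3–2–1–0 is a cycle in G, G is not acyclic. Forests are exactly the graphs of treewidth ≤ 1, so tw(G) ≥ 2. Combining the bounds, tw(G) = 2.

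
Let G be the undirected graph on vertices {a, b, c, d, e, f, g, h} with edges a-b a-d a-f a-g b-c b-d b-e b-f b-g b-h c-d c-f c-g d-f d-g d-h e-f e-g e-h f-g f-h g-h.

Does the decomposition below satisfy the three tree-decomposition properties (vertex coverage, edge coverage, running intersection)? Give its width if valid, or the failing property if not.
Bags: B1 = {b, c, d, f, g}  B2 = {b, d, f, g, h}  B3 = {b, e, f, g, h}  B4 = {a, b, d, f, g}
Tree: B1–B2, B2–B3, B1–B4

Yes; width 4.

Every vertex of G appears in some bag (union = {a, b, c, d, e, f, g, h}); every edge is covered by a bag; and for each vertex v the set of bags containing v is connected in the bag tree. The decomposition is therefore valid. The largest bag has 5 vertices, so the width is 4.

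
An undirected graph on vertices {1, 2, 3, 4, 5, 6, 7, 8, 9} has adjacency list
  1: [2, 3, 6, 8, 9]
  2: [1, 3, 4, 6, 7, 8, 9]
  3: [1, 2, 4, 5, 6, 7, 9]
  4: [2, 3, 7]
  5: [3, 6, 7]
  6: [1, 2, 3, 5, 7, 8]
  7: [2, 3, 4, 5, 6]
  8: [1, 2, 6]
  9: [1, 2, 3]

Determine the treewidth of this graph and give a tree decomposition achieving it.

The largest bag has 4 vertices, giving width 3; this decomposition certifies tw(G) ≤ 3. For the lower bound, the 4 vertices {1, 2, 6, 8} are pairwise adjacent, and any tree decomposition puts a clique entirely inside one bag — forcing width ≥ 3. Combining the bounds, tw(G) = 3.

Treewidth 3.
Bags: B1 = {2, 3, 6, 7}  B2 = {3, 5, 6, 7}  B3 = {2, 3, 4, 7}  B4 = {1, 2, 3, 6}  B5 = {1, 2, 6, 8}  B6 = {1, 2, 3, 9}
Tree: B1–B2, B1–B3, B1–B4, B4–B5, B4–B6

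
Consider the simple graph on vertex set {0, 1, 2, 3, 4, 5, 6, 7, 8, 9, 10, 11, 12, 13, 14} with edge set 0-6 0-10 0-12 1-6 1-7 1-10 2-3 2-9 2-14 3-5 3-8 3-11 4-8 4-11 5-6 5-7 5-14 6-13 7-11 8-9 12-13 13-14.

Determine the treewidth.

A width-3 tree decomposition is:
Bags: B1 = {0, 10, 12, 13}  B2 = {0, 6, 10, 13}  B3 = {1, 6, 10, 13}  B4 = {1, 6, 13, 14}  B5 = {1, 5, 6, 14}  B6 = {1, 5, 7, 14}  B7 = {2, 5, 7, 14}  B8 = {2, 3, 5, 7}  B9 = {2, 3, 7, 11}  B10 = {2, 3, 9, 11}  B11 = {3, 8, 9, 11}  B12 = {4, 8, 9, 11}
Tree: B1–B2, B2–B3, B3–B4, B4–B5, B5–B6, B6–B7, B7–B8, B8–B9, B9–B10, B10–B11, B11–B12
Every bag has size at most 4, so the width is 4 − 1 = 3 and tw(G) ≤ 3. For the lower bound: the 4 vertex sets {0,10,12}, {13}, {6}, {1,5,7,14} are disjoint, each induces a connected subgraph, and every pair is joined by at least one edge of G. Contracting each set to a single vertex therefore yields K_{4} as a minor, and since treewidth is minor-monotone, tw(G) ≥ tw(K_{4}) = 3. Therefore the treewidth is 3.

3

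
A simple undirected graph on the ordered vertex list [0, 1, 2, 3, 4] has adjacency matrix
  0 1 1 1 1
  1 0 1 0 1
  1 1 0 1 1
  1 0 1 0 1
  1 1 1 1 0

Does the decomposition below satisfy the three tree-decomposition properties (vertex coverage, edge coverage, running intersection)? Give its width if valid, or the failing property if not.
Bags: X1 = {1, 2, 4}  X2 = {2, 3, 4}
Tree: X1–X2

No — vertex 0 appears in no bag.

A tree decomposition must satisfy three properties: every vertex lies in some bag; for every edge, both endpoints lie together in some bag; and for every vertex, the bags containing it form a connected subtree. Here vertex 0 appears in no bag, so the decomposition is invalid.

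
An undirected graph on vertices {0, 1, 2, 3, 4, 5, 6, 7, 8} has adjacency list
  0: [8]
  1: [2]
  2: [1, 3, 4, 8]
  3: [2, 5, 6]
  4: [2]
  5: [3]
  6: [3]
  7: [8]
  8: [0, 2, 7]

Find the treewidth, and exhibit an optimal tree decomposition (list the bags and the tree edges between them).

Each bag holds 2 vertices, so the decomposition has width 1, which upper-bounds the treewidth. G has an edge, so its treewidth is at least 1. Combining the bounds, tw(G) = 1.

Treewidth 1.
One such decomposition:
Bags: B1 = {3, 6}  B2 = {2, 3}  B3 = {3, 5}  B4 = {2, 8}  B5 = {2, 4}  B6 = {0, 8}  B7 = {1, 2}  B8 = {7, 8}
Tree: B1–B2, B2–B3, B2–B4, B2–B5, B4–B6, B5–B7, B6–B8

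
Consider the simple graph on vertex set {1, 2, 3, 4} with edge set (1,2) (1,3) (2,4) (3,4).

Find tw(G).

2

A width-2 tree decomposition is:
Bags: B1 = {2, 3, 4}  B2 = {1, 2, 3}
Tree: B1–B2
Each bag holds 3 vertices, so the decomposition has width 2, which upper-bounds the treewidth. For the lower bound, G contains the cycle 3–4–2–1–3, so G is not a forest; only forests have treewidth ≤ 1, hence tw(G) ≥ 2. Therefore the treewidth is 2.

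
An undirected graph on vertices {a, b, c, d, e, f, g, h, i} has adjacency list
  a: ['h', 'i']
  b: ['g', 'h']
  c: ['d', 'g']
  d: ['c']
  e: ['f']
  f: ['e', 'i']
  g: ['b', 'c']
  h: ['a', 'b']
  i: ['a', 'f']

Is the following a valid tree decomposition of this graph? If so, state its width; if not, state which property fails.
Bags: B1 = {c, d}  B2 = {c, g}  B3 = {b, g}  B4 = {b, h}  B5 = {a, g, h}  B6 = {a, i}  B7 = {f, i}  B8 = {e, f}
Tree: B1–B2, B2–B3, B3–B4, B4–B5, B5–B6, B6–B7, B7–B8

No — bags containing vertex g are not connected in the tree.

A tree decomposition must satisfy three properties: every vertex lies in some bag; for every edge, both endpoints lie together in some bag; and for every vertex, the bags containing it form a connected subtree. Here bags containing vertex g are not connected in the tree, so the decomposition is invalid.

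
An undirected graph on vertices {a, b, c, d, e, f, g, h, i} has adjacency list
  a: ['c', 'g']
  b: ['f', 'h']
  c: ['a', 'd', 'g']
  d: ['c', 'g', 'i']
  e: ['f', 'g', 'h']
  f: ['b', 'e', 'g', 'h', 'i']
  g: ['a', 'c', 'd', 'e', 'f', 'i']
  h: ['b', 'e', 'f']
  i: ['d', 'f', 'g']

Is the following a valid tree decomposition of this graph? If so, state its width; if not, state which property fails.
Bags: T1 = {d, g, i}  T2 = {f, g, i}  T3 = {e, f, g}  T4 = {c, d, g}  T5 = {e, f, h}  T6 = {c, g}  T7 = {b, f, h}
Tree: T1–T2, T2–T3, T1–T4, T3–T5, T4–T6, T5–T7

No — vertex a appears in no bag.

A tree decomposition must satisfy three properties: every vertex lies in some bag; for every edge, both endpoints lie together in some bag; and for every vertex, the bags containing it form a connected subtree. Here vertex a appears in no bag, so the decomposition is invalid.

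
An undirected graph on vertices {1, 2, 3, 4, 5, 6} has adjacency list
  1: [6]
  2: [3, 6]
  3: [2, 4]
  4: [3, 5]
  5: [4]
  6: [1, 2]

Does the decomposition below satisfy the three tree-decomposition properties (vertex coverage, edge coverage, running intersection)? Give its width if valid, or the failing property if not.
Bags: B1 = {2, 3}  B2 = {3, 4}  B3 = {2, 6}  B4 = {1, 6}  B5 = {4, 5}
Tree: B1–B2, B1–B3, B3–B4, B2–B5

Checking the three conditions: (i) the bags cover all of {1, 2, 3, 4, 5, 6}; (ii) for each edge, some bag contains both endpoints; (iii) the bags containing any fixed vertex form a subtree. All hold, so the decomposition is valid with width 2 − 1 = 1.

Yes; width 1.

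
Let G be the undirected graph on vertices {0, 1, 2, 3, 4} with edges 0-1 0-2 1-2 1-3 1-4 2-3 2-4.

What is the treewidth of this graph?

A width-2 tree decomposition is:
Bags: B1 = {1, 2, 4}  B2 = {1, 2, 3}  B3 = {0, 1, 2}
Tree: B1–B2, B1–B3
Every bag has size at most 3, so the width is 3 − 1 = 2 and tw(G) ≤ 2. Conversely, {0, 1, 2} is a clique of size 3, and the vertices of any clique must share a bag in every tree decomposition; so some bag has ≥ 3 vertices and tw(G) ≥ 2. Therefore the treewidth is 2.

2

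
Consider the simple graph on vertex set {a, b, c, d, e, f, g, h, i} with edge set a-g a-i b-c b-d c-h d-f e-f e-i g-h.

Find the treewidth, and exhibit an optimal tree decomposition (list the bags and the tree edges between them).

Treewidth 2.
One such decomposition:
Bags: B1 = {b, c, d}  B2 = {c, d, f}  B3 = {c, e, f}  B4 = {c, e, i}  B5 = {a, c, i}  B6 = {a, c, g}  B7 = {c, g, h}
Tree: B1–B2, B2–B3, B3–B4, B4–B5, B5–B6, B6–B7

The largest bag has 3 vertices, giving width 2; this decomposition certifies tw(G) ≤ 2. For the lower bound, G contains the cycle c–b–d–f–e–i–a–g–h–c, so G is not a forest; only forests have treewidth ≤ 1, hence tw(G) ≥ 2. The upper and lower bounds meet at 2, so that is the treewidth.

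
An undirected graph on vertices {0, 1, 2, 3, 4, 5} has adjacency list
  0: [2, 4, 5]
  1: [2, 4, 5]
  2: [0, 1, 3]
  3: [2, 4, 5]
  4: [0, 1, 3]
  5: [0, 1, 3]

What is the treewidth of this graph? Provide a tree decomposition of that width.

The largest bag has 4 vertices, giving width 3; this decomposition certifies tw(G) ≤ 3. For the lower bound: the 4 vertex sets {2,3}, {1,4}, {5}, {0} are disjoint, each induces a connected subgraph, and every pair is joined by at least one edge of G. Contracting each set to a single vertex therefore yields K_{4} as a minor, and since treewidth is minor-monotone, tw(G) ≥ tw(K_{4}) = 3. Therefore the treewidth is 3.

Treewidth 3.
One such decomposition:
Bags: B1 = {2, 3, 4, 5}  B2 = {1, 2, 4, 5}  B3 = {0, 2, 4, 5}
Tree: B1–B2, B2–B3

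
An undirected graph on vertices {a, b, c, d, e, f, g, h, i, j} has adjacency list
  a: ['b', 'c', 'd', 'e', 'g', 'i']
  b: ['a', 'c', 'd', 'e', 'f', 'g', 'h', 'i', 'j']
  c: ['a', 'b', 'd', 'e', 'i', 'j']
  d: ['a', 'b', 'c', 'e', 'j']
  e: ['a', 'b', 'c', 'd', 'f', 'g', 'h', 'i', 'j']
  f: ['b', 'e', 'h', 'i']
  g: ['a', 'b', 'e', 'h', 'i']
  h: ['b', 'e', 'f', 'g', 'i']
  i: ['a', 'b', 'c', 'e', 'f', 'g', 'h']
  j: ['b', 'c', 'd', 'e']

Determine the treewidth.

A width-4 tree decomposition is:
Bags: B1 = {b, e, g, h, i}  B2 = {a, b, e, g, i}  B3 = {a, b, c, e, i}  B4 = {b, e, f, h, i}  B5 = {a, b, c, d, e}  B6 = {b, c, d, e, j}
Tree: B1–B2, B2–B3, B1–B4, B3–B5, B5–B6
Every bag has size at most 5, so the width is 5 − 1 = 4 and tw(G) ≤ 4. Conversely, {b, c, d, e, j} is a clique of size 5, and the vertices of any clique must share a bag in every tree decomposition; so some bag has ≥ 5 vertices and tw(G) ≥ 4. Therefore the treewidth is 4.

4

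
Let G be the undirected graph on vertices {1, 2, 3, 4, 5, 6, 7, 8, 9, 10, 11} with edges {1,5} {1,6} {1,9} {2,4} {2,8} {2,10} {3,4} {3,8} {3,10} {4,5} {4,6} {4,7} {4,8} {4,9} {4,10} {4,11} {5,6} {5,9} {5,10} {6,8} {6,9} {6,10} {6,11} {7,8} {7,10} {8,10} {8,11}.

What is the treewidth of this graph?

3

A width-3 tree decomposition is:
Bags: B1 = {4, 6, 8, 11}  B2 = {4, 6, 8, 10}  B3 = {4, 5, 6, 10}  B4 = {4, 5, 6, 9}  B5 = {2, 4, 8, 10}  B6 = {1, 5, 6, 9}  B7 = {4, 7, 8, 10}  B8 = {3, 4, 8, 10}
Tree: B1–B2, B2–B3, B3–B4, B2–B5, B4–B6, B2–B7, B7–B8
Each bag holds 4 vertices, so the decomposition has width 3, which upper-bounds the treewidth. Conversely, {1, 5, 6, 9} is a clique of size 4, and the vertices of any clique must share a bag in every tree decomposition; so some bag has ≥ 4 vertices and tw(G) ≥ 3. Therefore the treewidth is 3.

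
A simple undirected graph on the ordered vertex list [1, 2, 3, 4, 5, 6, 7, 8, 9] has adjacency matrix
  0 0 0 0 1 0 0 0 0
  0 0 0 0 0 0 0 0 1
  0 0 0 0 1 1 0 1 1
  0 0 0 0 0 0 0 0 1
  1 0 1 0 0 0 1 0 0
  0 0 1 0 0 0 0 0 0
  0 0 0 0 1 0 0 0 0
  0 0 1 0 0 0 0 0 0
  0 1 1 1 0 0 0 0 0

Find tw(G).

1

A width-1 tree decomposition is:
Bags: B1 = {3, 9}  B2 = {3, 8}  B3 = {4, 9}  B4 = {3, 6}  B5 = {2, 9}  B6 = {3, 5}  B7 = {1, 5}  B8 = {5, 7}
Tree: B1–B2, B1–B3, B1–B4, B3–B5, B2–B6, B6–B7, B7–B8
Each bag holds 2 vertices, so the decomposition has width 1, which upper-bounds the treewidth. Any graph with an edge has treewidth ≥ 1, and G has the edge 3–9. Therefore the treewidth is 1.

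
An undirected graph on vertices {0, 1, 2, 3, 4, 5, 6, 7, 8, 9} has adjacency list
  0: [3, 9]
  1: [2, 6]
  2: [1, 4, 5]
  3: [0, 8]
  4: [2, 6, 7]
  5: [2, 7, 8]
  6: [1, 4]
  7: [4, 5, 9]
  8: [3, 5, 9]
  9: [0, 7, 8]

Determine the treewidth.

A width-2 tree decomposition is:
Bags: B1 = {0, 3, 8}  B2 = {0, 8, 9}  B3 = {5, 8, 9}  B4 = {5, 7, 9}  B5 = {2, 5, 7}  B6 = {2, 4, 7}  B7 = {1, 2, 4}  B8 = {1, 4, 6}
Tree: B1–B2, B2–B3, B3–B4, B4–B5, B5–B6, B6–B7, B7–B8
Every bag has size at most 3, so the width is 3 − 1 = 2 and tw(G) ≤ 2. Since 3–0–9–8–3 is a cycle in G, G is not acyclic. Forests are exactly the graphs of treewidth ≤ 1, so tw(G) ≥ 2. Combining the bounds, tw(G) = 2.

2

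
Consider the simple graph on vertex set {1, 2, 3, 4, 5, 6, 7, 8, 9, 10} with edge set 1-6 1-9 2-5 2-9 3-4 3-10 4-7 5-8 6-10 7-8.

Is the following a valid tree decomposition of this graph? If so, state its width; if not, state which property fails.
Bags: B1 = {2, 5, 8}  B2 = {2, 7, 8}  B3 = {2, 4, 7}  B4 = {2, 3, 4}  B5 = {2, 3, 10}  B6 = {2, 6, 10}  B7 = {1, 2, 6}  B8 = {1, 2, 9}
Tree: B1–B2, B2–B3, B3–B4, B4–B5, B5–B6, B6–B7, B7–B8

Every vertex of G appears in some bag (union = {1, 2, 3, 4, 5, 6, 7, 8, 9, 10}); every edge is covered by a bag; and for each vertex v the set of bags containing v is connected in the bag tree. The decomposition is therefore valid. The largest bag has 3 vertices, so the width is 2.

Yes; width 2.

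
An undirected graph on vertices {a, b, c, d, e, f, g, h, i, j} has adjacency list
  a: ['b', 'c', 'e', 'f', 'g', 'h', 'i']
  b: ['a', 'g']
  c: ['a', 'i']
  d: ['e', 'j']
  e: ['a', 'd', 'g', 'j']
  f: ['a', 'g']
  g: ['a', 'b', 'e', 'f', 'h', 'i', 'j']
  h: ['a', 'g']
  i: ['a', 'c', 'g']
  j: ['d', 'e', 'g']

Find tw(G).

A width-2 tree decomposition is:
Bags: B1 = {e, g, j}  B2 = {d, e, j}  B3 = {a, e, g}  B4 = {a, g, i}  B5 = {a, c, i}  B6 = {a, g, h}  B7 = {a, f, g}  B8 = {a, b, g}
Tree: B1–B2, B1–B3, B3–B4, B4–B5, B3–B6, B3–B7, B4–B8
The largest bag has 3 vertices, giving width 2; this decomposition certifies tw(G) ≤ 2. On the other hand G contains the 3-clique {d, e, j}. A clique must lie in a single bag of any decomposition, so no decomposition can have width below 2. The upper and lower bounds meet at 2, so that is the treewidth.

2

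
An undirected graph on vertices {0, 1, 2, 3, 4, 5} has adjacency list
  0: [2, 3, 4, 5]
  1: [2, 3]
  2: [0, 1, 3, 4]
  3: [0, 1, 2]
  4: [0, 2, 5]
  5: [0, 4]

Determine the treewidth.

2

A width-2 tree decomposition is:
Bags: B1 = {0, 2, 4}  B2 = {0, 2, 3}  B3 = {1, 2, 3}  B4 = {0, 4, 5}
Tree: B1–B2, B2–B3, B1–B4
The largest bag has 3 vertices, giving width 2; this decomposition certifies tw(G) ≤ 2. Conversely, {0, 2, 3} is a clique of size 3, and the vertices of any clique must share a bag in every tree decomposition; so some bag has ≥ 3 vertices and tw(G) ≥ 2. Therefore the treewidth is 2.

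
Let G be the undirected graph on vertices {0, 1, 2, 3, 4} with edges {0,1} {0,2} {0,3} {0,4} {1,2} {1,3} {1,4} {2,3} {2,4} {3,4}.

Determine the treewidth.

A width-4 tree decomposition is:
Bags: B1 = {0, 1, 2, 3, 4}
Tree: (single bag)
A single bag containing all 5 vertices is trivially a valid decomposition of width 4. Conversely, {0, 1, 2, 3, 4} is a clique of size 5, and the vertices of any clique must share a bag in every tree decomposition; so some bag has ≥ 5 vertices and tw(G) ≥ 4. Hence tw(G) = 4 exactly.

4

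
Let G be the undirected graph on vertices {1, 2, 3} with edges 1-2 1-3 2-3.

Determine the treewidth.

A width-2 tree decomposition is:
Bags: B1 = {1, 2, 3}
Tree: (single bag)
A single bag containing all 3 vertices is trivially a valid decomposition of width 2. For the lower bound, the 3 vertices {1, 2, 3} are pairwise adjacent, and any tree decomposition puts a clique entirely inside one bag — forcing width ≥ 2. Hence tw(G) = 2 exactly.

2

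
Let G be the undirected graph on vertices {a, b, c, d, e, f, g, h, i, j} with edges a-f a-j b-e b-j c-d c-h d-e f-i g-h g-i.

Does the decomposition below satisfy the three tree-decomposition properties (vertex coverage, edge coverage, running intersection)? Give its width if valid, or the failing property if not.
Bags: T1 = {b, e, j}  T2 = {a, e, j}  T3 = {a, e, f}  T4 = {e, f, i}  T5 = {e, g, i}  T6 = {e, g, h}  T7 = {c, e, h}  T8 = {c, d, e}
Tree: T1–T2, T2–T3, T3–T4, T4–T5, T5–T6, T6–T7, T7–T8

Checking the three conditions: (i) the bags cover all of {a, b, c, d, e, f, g, h, i, j}; (ii) for each edge, some bag contains both endpoints; (iii) the bags containing any fixed vertex form a subtree. All hold, so the decomposition is valid with width 3 − 1 = 2.

Yes; width 2.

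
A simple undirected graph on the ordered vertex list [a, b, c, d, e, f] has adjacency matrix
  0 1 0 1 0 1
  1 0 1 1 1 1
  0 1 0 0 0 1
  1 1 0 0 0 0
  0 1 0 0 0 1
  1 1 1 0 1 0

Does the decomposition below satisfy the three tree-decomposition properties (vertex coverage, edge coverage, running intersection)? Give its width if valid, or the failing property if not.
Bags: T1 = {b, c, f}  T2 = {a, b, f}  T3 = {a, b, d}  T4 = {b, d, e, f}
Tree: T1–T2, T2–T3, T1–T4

A tree decomposition must satisfy three properties: every vertex lies in some bag; for every edge, both endpoints lie together in some bag; and for every vertex, the bags containing it form a connected subtree. Here bags containing vertex d are not connected in the tree, so the decomposition is invalid.

No — bags containing vertex d are not connected in the tree.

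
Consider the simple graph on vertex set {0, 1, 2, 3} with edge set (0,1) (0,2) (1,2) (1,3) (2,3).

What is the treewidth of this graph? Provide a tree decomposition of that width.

Treewidth 2.
One optimal decomposition is:
Bags: B1 = {0, 1, 2}  B2 = {1, 2, 3}
Tree: B1–B2

Each bag holds 3 vertices, so the decomposition has width 2, which upper-bounds the treewidth. On the other hand G contains the 3-clique {0, 1, 2}. A clique must lie in a single bag of any decomposition, so no decomposition can have width below 2. Combining the bounds, tw(G) = 2.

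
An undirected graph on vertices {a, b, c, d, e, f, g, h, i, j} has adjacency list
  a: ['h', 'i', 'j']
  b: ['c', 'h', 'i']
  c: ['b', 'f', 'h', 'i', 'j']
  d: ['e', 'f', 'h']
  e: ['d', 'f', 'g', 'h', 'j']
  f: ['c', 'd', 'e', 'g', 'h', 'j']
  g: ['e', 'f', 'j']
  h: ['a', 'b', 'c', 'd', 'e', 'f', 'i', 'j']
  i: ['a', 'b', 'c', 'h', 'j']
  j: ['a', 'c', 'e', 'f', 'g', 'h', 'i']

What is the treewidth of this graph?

3

A width-3 tree decomposition is:
Bags: B1 = {c, f, h, j}  B2 = {c, h, i, j}  B3 = {b, c, h, i}  B4 = {e, f, h, j}  B5 = {a, h, i, j}  B6 = {d, e, f, h}  B7 = {e, f, g, j}
Tree: B1–B2, B2–B3, B1–B4, B2–B5, B4–B6, B4–B7
Every bag has size at most 4, so the width is 4 − 1 = 3 and tw(G) ≤ 3. For the lower bound, the 4 vertices {e, f, g, j} are pairwise adjacent, and any tree decomposition puts a clique entirely inside one bag — forcing width ≥ 3. Therefore the treewidth is 3.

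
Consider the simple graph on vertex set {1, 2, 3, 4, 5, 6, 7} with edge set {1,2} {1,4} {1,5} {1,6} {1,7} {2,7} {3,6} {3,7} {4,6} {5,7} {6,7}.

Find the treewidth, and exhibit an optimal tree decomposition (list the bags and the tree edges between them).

Treewidth 2.
One such decomposition:
Bags: B1 = {3, 6, 7}  B2 = {1, 6, 7}  B3 = {1, 2, 7}  B4 = {1, 4, 6}  B5 = {1, 5, 7}
Tree: B1–B2, B2–B3, B2–B4, B2–B5

The largest bag has 3 vertices, giving width 2; this decomposition certifies tw(G) ≤ 2. On the other hand G contains the 3-clique {1, 4, 6}. A clique must lie in a single bag of any decomposition, so no decomposition can have width below 2. Hence tw(G) = 2 exactly.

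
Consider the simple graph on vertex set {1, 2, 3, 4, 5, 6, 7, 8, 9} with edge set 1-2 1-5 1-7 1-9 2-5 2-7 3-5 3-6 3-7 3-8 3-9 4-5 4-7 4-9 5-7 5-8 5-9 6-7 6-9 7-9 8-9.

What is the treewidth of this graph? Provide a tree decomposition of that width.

The largest bag has 4 vertices, giving width 3; this decomposition certifies tw(G) ≤ 3. On the other hand G contains the 4-clique {3, 5, 8, 9}. A clique must lie in a single bag of any decomposition, so no decomposition can have width below 3. Combining the bounds, tw(G) = 3.

Treewidth 3.
One optimal decomposition is:
Bags: B1 = {1, 2, 5, 7}  B2 = {1, 5, 7, 9}  B3 = {3, 5, 7, 9}  B4 = {3, 5, 8, 9}  B5 = {4, 5, 7, 9}  B6 = {3, 6, 7, 9}
Tree: B1–B2, B2–B3, B3–B4, B3–B5, B3–B6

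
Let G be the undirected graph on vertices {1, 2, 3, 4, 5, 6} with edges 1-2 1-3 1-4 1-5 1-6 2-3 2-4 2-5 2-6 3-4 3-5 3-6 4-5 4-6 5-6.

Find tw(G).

5

A width-5 tree decomposition is:
Bags: B1 = {1, 2, 3, 4, 5, 6}
Tree: (single bag)
A single bag containing all 6 vertices is trivially a valid decomposition of width 5. On the other hand G contains the 6-clique {1, 2, 3, 4, 5, 6}. A clique must lie in a single bag of any decomposition, so no decomposition can have width below 5. The upper and lower bounds meet at 5, so that is the treewidth.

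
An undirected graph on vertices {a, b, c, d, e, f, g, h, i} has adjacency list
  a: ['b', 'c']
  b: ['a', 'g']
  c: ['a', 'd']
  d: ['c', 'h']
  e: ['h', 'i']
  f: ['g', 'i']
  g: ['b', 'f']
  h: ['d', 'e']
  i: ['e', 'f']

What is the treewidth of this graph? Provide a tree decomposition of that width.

The largest bag has 3 vertices, giving width 2; this decomposition certifies tw(G) ≤ 2. For the lower bound, G contains the cycle e–i–f–g–b–a–c–d–h–e, so G is not a forest; only forests have treewidth ≤ 1, hence tw(G) ≥ 2. The upper and lower bounds meet at 2, so that is the treewidth.

Treewidth 2.
One such decomposition:
Bags: B1 = {e, f, i}  B2 = {e, f, g}  B3 = {b, e, g}  B4 = {a, b, e}  B5 = {a, c, e}  B6 = {c, d, e}  B7 = {d, e, h}
Tree: B1–B2, B2–B3, B3–B4, B4–B5, B5–B6, B6–B7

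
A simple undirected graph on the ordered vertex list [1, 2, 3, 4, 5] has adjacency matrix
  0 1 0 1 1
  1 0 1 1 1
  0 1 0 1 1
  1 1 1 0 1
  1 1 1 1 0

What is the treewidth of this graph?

A width-3 tree decomposition is:
Bags: B1 = {1, 2, 4, 5}  B2 = {2, 3, 4, 5}
Tree: B1–B2
Each bag holds 4 vertices, so the decomposition has width 3, which upper-bounds the treewidth. For the lower bound, the 4 vertices {1, 2, 4, 5} are pairwise adjacent, and any tree decomposition puts a clique entirely inside one bag — forcing width ≥ 3. Combining the bounds, tw(G) = 3.

3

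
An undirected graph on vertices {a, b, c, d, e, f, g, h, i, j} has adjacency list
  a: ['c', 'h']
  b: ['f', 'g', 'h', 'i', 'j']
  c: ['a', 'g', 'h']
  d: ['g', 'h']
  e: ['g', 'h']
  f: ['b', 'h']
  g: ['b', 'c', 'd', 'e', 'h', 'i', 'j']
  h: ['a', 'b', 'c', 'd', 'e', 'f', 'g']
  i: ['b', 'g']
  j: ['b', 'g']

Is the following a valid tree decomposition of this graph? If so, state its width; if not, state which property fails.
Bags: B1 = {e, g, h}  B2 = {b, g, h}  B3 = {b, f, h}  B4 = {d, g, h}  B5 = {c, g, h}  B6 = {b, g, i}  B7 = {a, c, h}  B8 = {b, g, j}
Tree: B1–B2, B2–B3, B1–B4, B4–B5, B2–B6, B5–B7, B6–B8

Yes; width 2.

Vertex coverage: the bags together contain {a, b, c, d, e, f, g, h, i, j}, the full vertex set. Edge coverage: each edge of G has both endpoints in at least one bag. Running intersection: for every vertex, the bags containing it form a connected subtree. All three properties hold, so this is a valid tree decomposition of width max|bag| − 1 = 2, and hence tw(G) ≤ 2.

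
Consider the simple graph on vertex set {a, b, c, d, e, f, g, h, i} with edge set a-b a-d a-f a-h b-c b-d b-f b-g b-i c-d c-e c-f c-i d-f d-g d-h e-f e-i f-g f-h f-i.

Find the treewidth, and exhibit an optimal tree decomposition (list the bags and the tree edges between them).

Treewidth 3.
Bags: B1 = {b, c, d, f}  B2 = {b, c, f, i}  B3 = {c, e, f, i}  B4 = {a, b, d, f}  B5 = {b, d, f, g}  B6 = {a, d, f, h}
Tree: B1–B2, B2–B3, B1–B4, B4–B5, B4–B6

Each bag holds 4 vertices, so the decomposition has width 3, which upper-bounds the treewidth. Conversely, {a, d, f, h} is a clique of size 4, and the vertices of any clique must share a bag in every tree decomposition; so some bag has ≥ 4 vertices and tw(G) ≥ 3. Combining the bounds, tw(G) = 3.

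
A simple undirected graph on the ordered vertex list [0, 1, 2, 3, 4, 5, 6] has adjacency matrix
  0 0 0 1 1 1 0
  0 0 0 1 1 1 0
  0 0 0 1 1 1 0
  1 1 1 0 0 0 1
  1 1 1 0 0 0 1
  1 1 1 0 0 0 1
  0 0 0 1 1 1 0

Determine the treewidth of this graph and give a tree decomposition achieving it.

Each bag holds 4 vertices, so the decomposition has width 3, which upper-bounds the treewidth. For the lower bound: the 4 vertex sets {0,5}, {3,6}, {4}, {2} are disjoint, each induces a connected subgraph, and every pair is joined by at least one edge of G. Contracting each set to a single vertex therefore yields K_{4} as a minor, and since treewidth is minor-monotone, tw(G) ≥ tw(K_{4}) = 3. Combining the bounds, tw(G) = 3.

Treewidth 3.
One such decomposition:
Bags: B1 = {0, 3, 4, 5}  B2 = {3, 4, 5, 6}  B3 = {2, 3, 4, 5}  B4 = {1, 3, 4, 5}
Tree: B1–B2, B2–B3, B3–B4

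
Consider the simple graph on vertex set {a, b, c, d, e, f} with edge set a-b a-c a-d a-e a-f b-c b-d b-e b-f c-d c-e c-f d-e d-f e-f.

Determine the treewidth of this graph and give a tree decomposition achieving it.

With just one bag of size 6, the width is 6 − 1 = 5, so tw(G) ≤ 5. On the other hand G contains the 6-clique {a, b, c, d, e, f}. A clique must lie in a single bag of any decomposition, so no decomposition can have width below 5. Therefore the treewidth is 5.

Treewidth 5.
One optimal decomposition is:
Bags: B1 = {a, b, c, d, e, f}
Tree: (single bag)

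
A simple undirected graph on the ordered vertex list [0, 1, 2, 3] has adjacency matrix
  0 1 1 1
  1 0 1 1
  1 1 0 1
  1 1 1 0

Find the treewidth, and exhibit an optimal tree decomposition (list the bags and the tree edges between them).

A single bag containing all 4 vertices is trivially a valid decomposition of width 3. For the lower bound, the 4 vertices {0, 1, 2, 3} are pairwise adjacent, and any tree decomposition puts a clique entirely inside one bag — forcing width ≥ 3. The upper and lower bounds meet at 3, so that is the treewidth.

Treewidth 3.
One optimal decomposition is:
Bags: B1 = {0, 1, 2, 3}
Tree: (single bag)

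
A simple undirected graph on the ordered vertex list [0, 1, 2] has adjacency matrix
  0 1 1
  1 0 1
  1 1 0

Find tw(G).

2

A width-2 tree decomposition is:
Bags: B1 = {0, 1, 2}
Tree: (single bag)
With just one bag of size 3, the width is 3 − 1 = 2, so tw(G) ≤ 2. Conversely, {0, 1, 2} is a clique of size 3, and the vertices of any clique must share a bag in every tree decomposition; so some bag has ≥ 3 vertices and tw(G) ≥ 2. Combining the bounds, tw(G) = 2.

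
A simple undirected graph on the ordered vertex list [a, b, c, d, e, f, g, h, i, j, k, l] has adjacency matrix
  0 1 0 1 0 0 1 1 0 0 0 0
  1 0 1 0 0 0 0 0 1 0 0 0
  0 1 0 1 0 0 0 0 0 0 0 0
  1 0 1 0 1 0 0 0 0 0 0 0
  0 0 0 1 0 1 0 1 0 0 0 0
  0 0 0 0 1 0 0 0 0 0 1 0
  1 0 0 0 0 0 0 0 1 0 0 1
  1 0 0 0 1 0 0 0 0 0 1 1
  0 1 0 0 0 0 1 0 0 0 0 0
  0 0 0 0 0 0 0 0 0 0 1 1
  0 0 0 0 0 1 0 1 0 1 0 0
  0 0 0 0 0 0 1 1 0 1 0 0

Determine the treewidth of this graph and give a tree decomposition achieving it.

Each bag holds 4 vertices, so the decomposition has width 3, which upper-bounds the treewidth. For the lower bound: the 4 vertex sets {b,c,i}, {d}, {a}, {e,g,h,l} are disjoint, each induces a connected subgraph, and every pair is joined by at least one edge of G. Contracting each set to a single vertex therefore yields K_{4} as a minor, and since treewidth is minor-monotone, tw(G) ≥ tw(K_{4}) = 3. Combining the bounds, tw(G) = 3.

Treewidth 3.
Bags: B1 = {b, c, d, i}  B2 = {a, b, d, i}  B3 = {a, d, g, i}  B4 = {a, d, e, g}  B5 = {a, e, g, h}  B6 = {e, g, h, l}  B7 = {e, f, h, l}  B8 = {f, h, k, l}  B9 = {f, j, k, l}
Tree: B1–B2, B2–B3, B3–B4, B4–B5, B5–B6, B6–B7, B7–B8, B8–B9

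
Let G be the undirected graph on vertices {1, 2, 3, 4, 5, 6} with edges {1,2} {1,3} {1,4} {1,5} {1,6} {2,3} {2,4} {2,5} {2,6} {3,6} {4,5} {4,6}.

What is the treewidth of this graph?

A width-3 tree decomposition is:
Bags: B1 = {1, 2, 4, 6}  B2 = {1, 2, 3, 6}  B3 = {1, 2, 4, 5}
Tree: B1–B2, B1–B3
Every bag has size at most 4, so the width is 4 − 1 = 3 and tw(G) ≤ 3. On the other hand G contains the 4-clique {1, 2, 3, 6}. A clique must lie in a single bag of any decomposition, so no decomposition can have width below 3. Combining the bounds, tw(G) = 3.

3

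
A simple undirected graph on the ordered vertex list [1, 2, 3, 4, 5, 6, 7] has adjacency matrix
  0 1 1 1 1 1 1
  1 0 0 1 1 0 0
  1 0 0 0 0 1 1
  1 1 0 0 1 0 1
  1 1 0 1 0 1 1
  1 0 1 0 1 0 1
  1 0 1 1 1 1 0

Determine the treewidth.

3

A width-3 tree decomposition is:
Bags: B1 = {1, 5, 6, 7}  B2 = {1, 4, 5, 7}  B3 = {1, 2, 4, 5}  B4 = {1, 3, 6, 7}
Tree: B1–B2, B2–B3, B1–B4
Each bag holds 4 vertices, so the decomposition has width 3, which upper-bounds the treewidth. On the other hand G contains the 4-clique {1, 3, 6, 7}. A clique must lie in a single bag of any decomposition, so no decomposition can have width below 3. Hence tw(G) = 3 exactly.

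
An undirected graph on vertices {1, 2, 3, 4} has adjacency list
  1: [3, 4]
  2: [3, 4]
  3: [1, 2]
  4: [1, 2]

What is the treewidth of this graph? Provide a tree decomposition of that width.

Treewidth 2.
One optimal decomposition is:
Bags: B1 = {1, 2, 3}  B2 = {1, 2, 4}
Tree: B1–B2

Each bag holds 3 vertices, so the decomposition has width 2, which upper-bounds the treewidth. The edges 2–3–1–4–2 form a cycle, so G is not a tree and its treewidth is at least 2. The upper and lower bounds meet at 2, so that is the treewidth.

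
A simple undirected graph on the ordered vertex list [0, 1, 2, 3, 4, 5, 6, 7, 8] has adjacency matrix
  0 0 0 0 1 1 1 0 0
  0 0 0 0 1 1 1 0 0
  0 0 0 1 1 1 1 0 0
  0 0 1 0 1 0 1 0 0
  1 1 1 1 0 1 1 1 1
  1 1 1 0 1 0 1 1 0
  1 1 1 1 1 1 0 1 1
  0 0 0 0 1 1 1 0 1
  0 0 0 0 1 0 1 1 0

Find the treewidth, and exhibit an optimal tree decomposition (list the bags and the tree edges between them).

Each bag holds 4 vertices, so the decomposition has width 3, which upper-bounds the treewidth. Conversely, {4, 6, 7, 8} is a clique of size 4, and the vertices of any clique must share a bag in every tree decomposition; so some bag has ≥ 4 vertices and tw(G) ≥ 3. Combining the bounds, tw(G) = 3.

Treewidth 3.
Bags: B1 = {2, 4, 5, 6}  B2 = {1, 4, 5, 6}  B3 = {4, 5, 6, 7}  B4 = {2, 3, 4, 6}  B5 = {4, 6, 7, 8}  B6 = {0, 4, 5, 6}
Tree: B1–B2, B1–B3, B1–B4, B3–B5, B2–B6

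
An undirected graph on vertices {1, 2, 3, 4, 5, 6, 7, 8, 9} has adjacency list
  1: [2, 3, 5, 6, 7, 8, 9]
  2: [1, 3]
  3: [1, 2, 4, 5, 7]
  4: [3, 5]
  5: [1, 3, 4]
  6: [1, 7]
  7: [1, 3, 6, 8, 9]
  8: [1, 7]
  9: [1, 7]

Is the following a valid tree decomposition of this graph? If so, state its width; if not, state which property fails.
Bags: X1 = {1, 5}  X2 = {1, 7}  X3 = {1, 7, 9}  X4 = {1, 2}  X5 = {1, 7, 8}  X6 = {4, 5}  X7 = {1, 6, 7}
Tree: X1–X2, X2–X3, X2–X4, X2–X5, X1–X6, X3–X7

A tree decomposition must satisfy three properties: every vertex lies in some bag; for every edge, both endpoints lie together in some bag; and for every vertex, the bags containing it form a connected subtree. Here vertex 3 appears in no bag, so the decomposition is invalid.

No — vertex 3 appears in no bag.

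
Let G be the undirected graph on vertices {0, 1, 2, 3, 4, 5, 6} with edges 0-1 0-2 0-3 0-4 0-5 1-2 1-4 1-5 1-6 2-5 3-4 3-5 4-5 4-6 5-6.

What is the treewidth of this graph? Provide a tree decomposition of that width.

Treewidth 3.
One such decomposition:
Bags: B1 = {0, 3, 4, 5}  B2 = {0, 1, 4, 5}  B3 = {1, 4, 5, 6}  B4 = {0, 1, 2, 5}
Tree: B1–B2, B2–B3, B2–B4

Each bag holds 4 vertices, so the decomposition has width 3, which upper-bounds the treewidth. For the lower bound, the 4 vertices {0, 1, 2, 5} are pairwise adjacent, and any tree decomposition puts a clique entirely inside one bag — forcing width ≥ 3. Combining the bounds, tw(G) = 3.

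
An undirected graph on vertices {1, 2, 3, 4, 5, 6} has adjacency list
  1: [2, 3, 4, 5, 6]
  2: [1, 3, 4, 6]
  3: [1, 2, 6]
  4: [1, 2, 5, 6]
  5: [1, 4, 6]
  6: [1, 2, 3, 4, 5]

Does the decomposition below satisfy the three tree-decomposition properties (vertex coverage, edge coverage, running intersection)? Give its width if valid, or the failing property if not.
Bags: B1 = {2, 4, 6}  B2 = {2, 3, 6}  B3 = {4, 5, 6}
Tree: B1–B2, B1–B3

No — vertex 1 appears in no bag.

A tree decomposition must satisfy three properties: every vertex lies in some bag; for every edge, both endpoints lie together in some bag; and for every vertex, the bags containing it form a connected subtree. Here vertex 1 appears in no bag, so the decomposition is invalid.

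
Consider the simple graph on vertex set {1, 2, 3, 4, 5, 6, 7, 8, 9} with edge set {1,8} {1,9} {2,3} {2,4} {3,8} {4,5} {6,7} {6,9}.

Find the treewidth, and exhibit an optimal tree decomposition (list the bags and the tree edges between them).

Each bag holds 2 vertices, so the decomposition has width 1, which upper-bounds the treewidth. Since G has at least one edge (e.g. 7–6), it is not an edgeless graph, so tw(G) ≥ 1. Combining the bounds, tw(G) = 1.

Treewidth 1.
Bags: B1 = {6, 7}  B2 = {6, 9}  B3 = {1, 9}  B4 = {1, 8}  B5 = {3, 8}  B6 = {2, 3}  B7 = {2, 4}  B8 = {4, 5}
Tree: B1–B2, B2–B3, B3–B4, B4–B5, B5–B6, B6–B7, B7–B8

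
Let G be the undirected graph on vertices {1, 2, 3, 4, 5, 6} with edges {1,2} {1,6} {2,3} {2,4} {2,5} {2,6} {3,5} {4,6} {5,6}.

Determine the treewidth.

A width-2 tree decomposition is:
Bags: B1 = {2, 3, 5}  B2 = {2, 5, 6}  B3 = {1, 2, 6}  B4 = {2, 4, 6}
Tree: B1–B2, B2–B3, B2–B4
The largest bag has 3 vertices, giving width 2; this decomposition certifies tw(G) ≤ 2. Conversely, {2, 3, 5} is a clique of size 3, and the vertices of any clique must share a bag in every tree decomposition; so some bag has ≥ 3 vertices and tw(G) ≥ 2. Hence tw(G) = 2 exactly.

2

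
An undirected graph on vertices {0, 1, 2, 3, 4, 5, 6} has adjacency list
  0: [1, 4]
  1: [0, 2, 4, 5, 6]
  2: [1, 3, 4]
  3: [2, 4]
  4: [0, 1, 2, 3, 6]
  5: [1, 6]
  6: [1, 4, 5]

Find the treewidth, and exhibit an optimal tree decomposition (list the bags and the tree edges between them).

Each bag holds 3 vertices, so the decomposition has width 2, which upper-bounds the treewidth. Conversely, {0, 1, 4} is a clique of size 3, and the vertices of any clique must share a bag in every tree decomposition; so some bag has ≥ 3 vertices and tw(G) ≥ 2. Combining the bounds, tw(G) = 2.

Treewidth 2.
Bags: B1 = {0, 1, 4}  B2 = {1, 4, 6}  B3 = {1, 2, 4}  B4 = {2, 3, 4}  B5 = {1, 5, 6}
Tree: B1–B2, B2–B3, B3–B4, B2–B5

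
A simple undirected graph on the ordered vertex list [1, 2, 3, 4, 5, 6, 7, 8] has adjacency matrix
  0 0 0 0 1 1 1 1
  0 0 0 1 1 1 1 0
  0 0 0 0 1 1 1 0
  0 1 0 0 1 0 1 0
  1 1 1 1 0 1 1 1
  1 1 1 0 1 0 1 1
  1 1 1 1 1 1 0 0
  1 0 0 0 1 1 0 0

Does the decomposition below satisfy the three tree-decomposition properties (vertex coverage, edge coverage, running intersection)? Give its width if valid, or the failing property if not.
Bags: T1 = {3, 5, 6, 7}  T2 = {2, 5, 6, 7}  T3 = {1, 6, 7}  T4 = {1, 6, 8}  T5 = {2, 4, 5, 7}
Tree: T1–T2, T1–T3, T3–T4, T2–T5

A tree decomposition must satisfy three properties: every vertex lies in some bag; for every edge, both endpoints lie together in some bag; and for every vertex, the bags containing it form a connected subtree. Here edge (5,1) lies in no bag, so the decomposition is invalid.

No — edge (5,1) lies in no bag.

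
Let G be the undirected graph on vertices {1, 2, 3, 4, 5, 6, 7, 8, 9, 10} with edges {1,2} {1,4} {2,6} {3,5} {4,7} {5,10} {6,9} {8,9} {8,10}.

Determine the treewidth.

A width-1 tree decomposition is:
Bags: B1 = {3, 5}  B2 = {5, 10}  B3 = {8, 10}  B4 = {8, 9}  B5 = {6, 9}  B6 = {2, 6}  B7 = {1, 2}  B8 = {1, 4}  B9 = {4, 7}
Tree: B1–B2, B2–B3, B3–B4, B4–B5, B5–B6, B6–B7, B7–B8, B8–B9
The largest bag has 2 vertices, giving width 1; this decomposition certifies tw(G) ≤ 1. Since G has at least one edge (e.g. 3–5), it is not an edgeless graph, so tw(G) ≥ 1. Hence tw(G) = 1 exactly.

1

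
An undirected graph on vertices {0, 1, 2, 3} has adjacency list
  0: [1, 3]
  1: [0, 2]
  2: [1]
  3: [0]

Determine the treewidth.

A width-1 tree decomposition is:
Bags: B1 = {0, 1}  B2 = {1, 2}  B3 = {0, 3}
Tree: B1–B2, B1–B3
The largest bag has 2 vertices, giving width 1; this decomposition certifies tw(G) ≤ 1. G has an edge, so its treewidth is at least 1. Combining the bounds, tw(G) = 1.

1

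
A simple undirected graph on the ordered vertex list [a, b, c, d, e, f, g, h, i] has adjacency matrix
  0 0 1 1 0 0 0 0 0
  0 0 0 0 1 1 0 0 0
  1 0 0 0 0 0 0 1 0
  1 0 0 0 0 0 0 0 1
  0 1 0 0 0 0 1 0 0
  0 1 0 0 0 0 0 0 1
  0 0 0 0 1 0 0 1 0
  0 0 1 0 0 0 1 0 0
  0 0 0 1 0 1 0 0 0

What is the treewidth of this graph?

A width-2 tree decomposition is:
Bags: B1 = {a, d, i}  B2 = {a, f, i}  B3 = {a, b, f}  B4 = {a, b, e}  B5 = {a, e, g}  B6 = {a, g, h}  B7 = {a, c, h}
Tree: B1–B2, B2–B3, B3–B4, B4–B5, B5–B6, B6–B7
Each bag holds 3 vertices, so the decomposition has width 2, which upper-bounds the treewidth. For the lower bound, G contains the cycle a–d–i–f–b–e–g–h–c–a, so G is not a forest; only forests have treewidth ≤ 1, hence tw(G) ≥ 2. Hence tw(G) = 2 exactly.

2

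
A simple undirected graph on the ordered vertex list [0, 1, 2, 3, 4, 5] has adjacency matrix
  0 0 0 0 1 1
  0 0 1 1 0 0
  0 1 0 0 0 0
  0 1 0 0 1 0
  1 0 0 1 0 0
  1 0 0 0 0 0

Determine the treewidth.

A width-1 tree decomposition is:
Bags: B1 = {0, 5}  B2 = {0, 4}  B3 = {3, 4}  B4 = {1, 3}  B5 = {1, 2}
Tree: B1–B2, B2–B3, B3–B4, B4–B5
Every bag has size at most 2, so the width is 2 − 1 = 1 and tw(G) ≤ 1. Any graph with an edge has treewidth ≥ 1, and G has the edge 5–0. The upper and lower bounds meet at 1, so that is the treewidth.

1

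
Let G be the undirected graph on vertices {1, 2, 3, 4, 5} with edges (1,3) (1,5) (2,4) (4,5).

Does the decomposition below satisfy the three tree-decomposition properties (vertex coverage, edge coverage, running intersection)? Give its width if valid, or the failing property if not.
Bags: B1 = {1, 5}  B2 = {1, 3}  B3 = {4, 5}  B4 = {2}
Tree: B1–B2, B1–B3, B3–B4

A tree decomposition must satisfy three properties: every vertex lies in some bag; for every edge, both endpoints lie together in some bag; and for every vertex, the bags containing it form a connected subtree. Here edge (4,2) lies in no bag, so the decomposition is invalid.

No — edge (4,2) lies in no bag.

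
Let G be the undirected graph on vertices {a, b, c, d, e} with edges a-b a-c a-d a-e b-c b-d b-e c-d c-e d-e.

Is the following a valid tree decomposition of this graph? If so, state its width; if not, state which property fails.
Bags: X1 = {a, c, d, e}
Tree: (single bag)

A tree decomposition must satisfy three properties: every vertex lies in some bag; for every edge, both endpoints lie together in some bag; and for every vertex, the bags containing it form a connected subtree. Here vertex b appears in no bag, so the decomposition is invalid.

No — vertex b appears in no bag.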